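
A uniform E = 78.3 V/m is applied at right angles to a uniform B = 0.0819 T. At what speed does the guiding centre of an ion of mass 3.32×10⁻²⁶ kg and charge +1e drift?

The steady drift has the magnetic force balancing the electric force, so v_d = E/B.
v_d = 78.3/0.0819 = 956 m/s.

v_d ≈ 956 m/s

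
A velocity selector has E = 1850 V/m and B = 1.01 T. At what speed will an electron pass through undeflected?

Straight-line motion ⇒ electric and magnetic forces cancel, so E = vB.
v = E/B = 1850/1.01 = 1830 m/s.
The result is independent of the particle's charge and mass.

v = 1830 m/s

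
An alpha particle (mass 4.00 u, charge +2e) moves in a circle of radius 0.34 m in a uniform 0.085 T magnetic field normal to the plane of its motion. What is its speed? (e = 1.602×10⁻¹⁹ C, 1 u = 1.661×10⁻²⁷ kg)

From |q|vB = mv²/r, v = |q|Br/m.
v = (3.204×10⁻¹⁹)(0.085)(0.34)/6.644×10⁻²⁷ ≈ 1.4×10⁶ m/s.

v ≈ 1.4×10⁶ m/s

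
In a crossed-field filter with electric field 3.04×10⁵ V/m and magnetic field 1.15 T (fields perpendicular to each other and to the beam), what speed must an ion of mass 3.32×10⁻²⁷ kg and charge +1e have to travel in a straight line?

For undeflected motion the electric and magnetic forces balance: qE = qvB.
v = E/B = 3.04×10⁵/1.15 = 2.64×10⁵ m/s.
The result is independent of the particle's charge and mass.

v = 2.64×10⁵ m/s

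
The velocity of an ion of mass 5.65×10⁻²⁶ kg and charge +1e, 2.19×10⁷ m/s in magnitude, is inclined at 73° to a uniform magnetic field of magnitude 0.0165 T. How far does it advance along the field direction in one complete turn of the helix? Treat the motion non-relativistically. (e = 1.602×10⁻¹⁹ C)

v∥ = v cosθ = 2.19×10⁷·cos73° ≈ 6.403×10⁶ m/s.
T = 2πm/(|q|B) = 2π(5.65×10⁻²⁶)/((1.602×10⁻¹⁹)(0.0165)) ≈ 1.343×10⁻⁴ s.
pitch = v∥ T = (6.403×10⁶)(1.343×10⁻⁴) ≈ 860 m.

p ≈ 860 m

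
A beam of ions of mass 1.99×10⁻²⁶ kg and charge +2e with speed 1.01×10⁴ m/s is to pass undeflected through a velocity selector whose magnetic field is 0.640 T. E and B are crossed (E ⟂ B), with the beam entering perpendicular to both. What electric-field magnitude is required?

For straight-line motion qE = qvB, so E = vB.
E = 1.01×10⁴ × 0.640 = 6460 V/m.

E = 6460 V/m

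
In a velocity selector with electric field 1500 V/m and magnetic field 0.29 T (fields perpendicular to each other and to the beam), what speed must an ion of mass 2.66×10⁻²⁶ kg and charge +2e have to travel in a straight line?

v = 5200 m/s

For undeflected motion the electric and magnetic forces balance: qE = qvB.
v = E/B = 1500/0.29 = 5200 m/s.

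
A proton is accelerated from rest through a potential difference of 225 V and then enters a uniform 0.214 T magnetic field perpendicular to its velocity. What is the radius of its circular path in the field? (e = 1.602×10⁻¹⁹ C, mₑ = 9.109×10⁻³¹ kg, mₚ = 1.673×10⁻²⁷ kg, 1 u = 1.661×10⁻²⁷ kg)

r ≈ 0.0101 m

Acceleration: |q|V = ½mv² ⇒ v = √(2|q|V/m) = √(2·1.602×10⁻¹⁹·225/1.673×10⁻²⁷) ≈ 2.076×10⁵ m/s.
In the field: r = mv/(|q|B) = (1.673×10⁻²⁷)(2.076×10⁵)/((1.602×10⁻¹⁹)(0.214)) ≈ 0.0101 m.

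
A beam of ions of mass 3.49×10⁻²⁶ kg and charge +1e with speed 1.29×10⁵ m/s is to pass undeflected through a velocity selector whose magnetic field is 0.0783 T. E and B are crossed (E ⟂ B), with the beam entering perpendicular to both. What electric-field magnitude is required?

E = 1.01×10⁴ V/m

For straight-line motion qE = qvB, so E = vB.
E = 1.29×10⁵ × 0.0783 = 1.01×10⁴ V/m.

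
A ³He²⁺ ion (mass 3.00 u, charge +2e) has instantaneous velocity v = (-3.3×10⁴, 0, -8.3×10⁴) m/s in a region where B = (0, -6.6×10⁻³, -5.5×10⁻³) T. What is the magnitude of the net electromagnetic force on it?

|F| ≈ 1.98×10⁻¹⁶ N

v×B = (-548, -182, 218) N/C.
F = q v×B = (3.204×10⁻¹⁹ C)·(-548, -182, 218) = (-1.76×10⁻¹⁶, -5.82×10⁻¹⁷, 6.98×10⁻¹⁷) N.
|F| = 1.98×10⁻¹⁶ N.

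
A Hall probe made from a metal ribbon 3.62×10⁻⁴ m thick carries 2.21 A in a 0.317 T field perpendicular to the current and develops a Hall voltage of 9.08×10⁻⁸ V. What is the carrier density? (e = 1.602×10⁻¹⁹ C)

From V_H = IB/(n e t), n = IB/(V_H e t).
n = (2.21)(0.317)/((9.08×10⁻⁸)(1.602×10⁻¹⁹)(3.62×10⁻⁴)) ≈ 1.33×10²⁹ m⁻³.

n ≈ 1.33×10²⁹ m⁻³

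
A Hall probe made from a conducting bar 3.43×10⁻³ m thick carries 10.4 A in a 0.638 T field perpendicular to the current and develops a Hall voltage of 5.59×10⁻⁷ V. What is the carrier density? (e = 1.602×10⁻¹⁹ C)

From V_H = IB/(n e t), n = IB/(V_H e t).
n = (10.4)(0.638)/((5.59×10⁻⁷)(1.602×10⁻¹⁹)(3.43×10⁻³)) ≈ 2.16×10²⁸ m⁻³.

n ≈ 2.16×10²⁸ m⁻³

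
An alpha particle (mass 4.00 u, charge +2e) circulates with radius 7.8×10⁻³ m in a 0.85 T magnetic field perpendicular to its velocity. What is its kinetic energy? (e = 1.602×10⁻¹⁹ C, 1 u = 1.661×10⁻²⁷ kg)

KE ≈ 3.4×10⁻¹⁶ J

v = |q|Br/m, then KE = ½mv² = (qBr)²/(2m).
v = (3.204×10⁻¹⁹)(0.85)(7.8×10⁻³)/6.644×10⁻²⁷ ≈ 3.197×10⁵ m/s.
KE = ½(6.644×10⁻²⁷)(3.197×10⁵)² ≈ 3.4×10⁻¹⁶ J.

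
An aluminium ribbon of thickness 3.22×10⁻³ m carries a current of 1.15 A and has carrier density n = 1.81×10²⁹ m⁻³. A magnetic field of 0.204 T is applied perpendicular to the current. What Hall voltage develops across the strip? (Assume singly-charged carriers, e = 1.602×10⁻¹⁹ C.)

V_H = IB/(n e t).
V_H = (1.15)(0.204)/((1.81×10²⁹)(1.602×10⁻¹⁹)(3.22×10⁻³)) ≈ 2.51×10⁻⁹ V.

V_H ≈ 2.51×10⁻⁹ V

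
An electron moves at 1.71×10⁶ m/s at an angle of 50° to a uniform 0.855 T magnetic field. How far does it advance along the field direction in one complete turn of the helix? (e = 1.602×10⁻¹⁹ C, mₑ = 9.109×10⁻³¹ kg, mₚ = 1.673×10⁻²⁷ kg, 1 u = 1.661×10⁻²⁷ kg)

p ≈ 4.59×10⁻⁵ m

v∥ = v cosθ = 1.71×10⁶·cos50° ≈ 1.099×10⁶ m/s.
T = 2πm/(|q|B) = 2π(9.109×10⁻³¹)/((1.602×10⁻¹⁹)(0.855)) ≈ 4.179×10⁻¹¹ s.
pitch = v∥ T = (1.099×10⁶)(4.179×10⁻¹¹) ≈ 4.59×10⁻⁵ m.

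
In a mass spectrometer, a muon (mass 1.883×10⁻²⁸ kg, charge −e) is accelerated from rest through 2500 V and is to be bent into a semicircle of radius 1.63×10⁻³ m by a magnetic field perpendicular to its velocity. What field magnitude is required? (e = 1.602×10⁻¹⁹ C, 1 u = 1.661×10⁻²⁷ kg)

v = √(2|q|V/m) = √(2·1.602×10⁻¹⁹·2500/1.883×10⁻²⁸) ≈ 2.062×10⁶ m/s.
B = mv/(|q|r) = (1.883×10⁻²⁸)(2.062×10⁶)/((1.602×10⁻¹⁹)(1.63×10⁻³)) ≈ 1.49 T.

B ≈ 1.49 T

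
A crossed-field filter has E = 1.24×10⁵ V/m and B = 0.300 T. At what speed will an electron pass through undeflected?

v = 4.13×10⁵ m/s

Straight-line motion ⇒ electric and magnetic forces cancel, so E = vB.
v = E/B = 1.24×10⁵/0.300 = 4.13×10⁵ m/s.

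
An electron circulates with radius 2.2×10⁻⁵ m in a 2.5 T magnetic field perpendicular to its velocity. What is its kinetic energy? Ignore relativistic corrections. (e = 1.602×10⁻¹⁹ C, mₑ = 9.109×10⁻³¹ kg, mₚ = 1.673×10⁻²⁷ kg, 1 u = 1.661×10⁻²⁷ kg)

KE ≈ 270 eV

v = |q|Br/m, then KE = ½mv² = (qBr)²/(2m).
v = (1.602×10⁻¹⁹)(2.5)(2.2×10⁻⁵)/9.109×10⁻³¹ ≈ 9.673×10⁶ m/s.
KE = ½(9.109×10⁻³¹)(9.673×10⁶)² ≈ 4.3×10⁻¹⁷ J = 270 eV.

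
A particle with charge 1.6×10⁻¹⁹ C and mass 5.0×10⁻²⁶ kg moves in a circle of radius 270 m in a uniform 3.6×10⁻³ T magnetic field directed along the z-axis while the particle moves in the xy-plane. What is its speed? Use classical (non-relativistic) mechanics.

v ≈ 3.1×10⁶ m/s

From |q|vB = mv²/r, v = |q|Br/m.
v = (1.6×10⁻¹⁹)(3.6×10⁻³)(270)/5.0×10⁻²⁶ ≈ 3.1×10⁶ m/s.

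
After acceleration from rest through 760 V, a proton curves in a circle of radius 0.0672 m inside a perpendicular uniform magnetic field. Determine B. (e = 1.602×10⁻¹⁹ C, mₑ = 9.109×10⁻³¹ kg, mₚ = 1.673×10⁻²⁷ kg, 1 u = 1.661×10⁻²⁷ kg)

v = √(2|q|V/m) = √(2·1.602×10⁻¹⁹·760/1.673×10⁻²⁷) ≈ 3.815×10⁵ m/s.
B = mv/(|q|r) = (1.673×10⁻²⁷)(3.815×10⁵)/((1.602×10⁻¹⁹)(0.0672)) ≈ 0.0593 T.

B ≈ 0.0593 T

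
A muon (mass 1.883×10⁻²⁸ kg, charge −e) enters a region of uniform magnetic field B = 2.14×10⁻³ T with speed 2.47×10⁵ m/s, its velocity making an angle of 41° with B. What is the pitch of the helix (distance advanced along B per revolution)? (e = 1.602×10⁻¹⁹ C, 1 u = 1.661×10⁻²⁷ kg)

p ≈ 0.643 m

v∥ = v cosθ = 2.47×10⁵·cos41° ≈ 1.864×10⁵ m/s.
T = 2πm/(|q|B) = 2π(1.883×10⁻²⁸)/((1.602×10⁻¹⁹)(2.14×10⁻³)) ≈ 3.451×10⁻⁶ s.
pitch = v∥ T = (1.864×10⁵)(3.451×10⁻⁶) ≈ 0.643 m.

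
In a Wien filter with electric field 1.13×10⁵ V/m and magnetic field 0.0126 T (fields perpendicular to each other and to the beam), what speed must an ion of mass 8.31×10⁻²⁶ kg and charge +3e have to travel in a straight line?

v = 8.97×10⁶ m/s

Straight-line motion ⇒ electric and magnetic forces cancel, so E = vB.
v = E/B = 1.13×10⁵/0.0126 = 8.97×10⁶ m/s.
The result is independent of the particle's charge and mass.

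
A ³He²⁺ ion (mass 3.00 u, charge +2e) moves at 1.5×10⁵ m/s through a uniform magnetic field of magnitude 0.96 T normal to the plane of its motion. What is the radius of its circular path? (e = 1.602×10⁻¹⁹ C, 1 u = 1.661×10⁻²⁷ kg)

r ≈ 2.4×10⁻³ m

The magnetic force provides the centripetal force: |q|vB = mv²/r.
r = mv/(|q|B) = (4.983×10⁻²⁷)(1.5×10⁵)/((3.204×10⁻¹⁹)(0.96)) ≈ 2.4×10⁻³ m.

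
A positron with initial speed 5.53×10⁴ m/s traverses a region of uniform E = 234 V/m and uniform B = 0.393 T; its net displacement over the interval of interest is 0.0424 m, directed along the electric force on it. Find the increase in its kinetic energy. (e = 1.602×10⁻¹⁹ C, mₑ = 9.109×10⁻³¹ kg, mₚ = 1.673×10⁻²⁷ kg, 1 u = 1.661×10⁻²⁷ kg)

ΔKE ≈ 1.59×10⁻¹⁸ J

The magnetic force is always ⟂ v and does no work; only the electric force changes KE.
ΔKE = F_E · d = |q|E d = (1.602×10⁻¹⁹)(234)(0.0424) ≈ 1.59×10⁻¹⁸ J.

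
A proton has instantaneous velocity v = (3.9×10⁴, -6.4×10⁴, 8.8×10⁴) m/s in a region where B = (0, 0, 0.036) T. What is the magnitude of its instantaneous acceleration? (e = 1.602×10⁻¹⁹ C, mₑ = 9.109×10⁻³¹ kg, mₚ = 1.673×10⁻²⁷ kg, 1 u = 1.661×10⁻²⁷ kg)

|a| ≈ 2.58×10¹¹ m/s²

v×B = (-2300, -1400, 0) N/C.
F = q v×B = (1.602×10⁻¹⁹ C)·(-2300, -1400, 0) = (-3.69×10⁻¹⁶, -2.25×10⁻¹⁶, 0) N.
|a| = |F|/m = 4.322×10⁻¹⁶/1.673×10⁻²⁷ ≈ 2.58×10¹¹ m/s².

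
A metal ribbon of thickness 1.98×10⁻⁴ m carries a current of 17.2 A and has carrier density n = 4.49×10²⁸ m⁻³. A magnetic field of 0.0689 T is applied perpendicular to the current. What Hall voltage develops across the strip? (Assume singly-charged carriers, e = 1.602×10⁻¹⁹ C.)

V_H = IB/(n e t).
V_H = (17.2)(0.0689)/((4.49×10²⁸)(1.602×10⁻¹⁹)(1.98×10⁻⁴)) ≈ 8.32×10⁻⁷ V.

V_H ≈ 8.32×10⁻⁷ V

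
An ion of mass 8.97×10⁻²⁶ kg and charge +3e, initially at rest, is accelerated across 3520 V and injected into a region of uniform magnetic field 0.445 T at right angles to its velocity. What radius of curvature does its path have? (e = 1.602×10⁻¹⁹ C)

Acceleration: |q|V = ½mv² ⇒ v = √(2|q|V/m) = √(2·4.806×10⁻¹⁹·3520/8.97×10⁻²⁶) ≈ 1.942×10⁵ m/s.
In the field: r = mv/(|q|B) = (8.97×10⁻²⁶)(1.942×10⁵)/((4.806×10⁻¹⁹)(0.445)) ≈ 0.0815 m.

r ≈ 0.0815 m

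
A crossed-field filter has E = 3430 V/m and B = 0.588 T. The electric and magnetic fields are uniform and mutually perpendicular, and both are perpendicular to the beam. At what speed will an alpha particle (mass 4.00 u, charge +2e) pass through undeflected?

For undeflected motion the electric and magnetic forces balance: qE = qvB.
v = E/B = 3430/0.588 = 5830 m/s.
The result is independent of the particle's charge and mass.

v = 5830 m/s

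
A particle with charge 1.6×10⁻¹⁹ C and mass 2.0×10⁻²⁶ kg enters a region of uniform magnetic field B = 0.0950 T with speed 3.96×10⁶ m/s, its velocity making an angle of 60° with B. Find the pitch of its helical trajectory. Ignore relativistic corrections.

v∥ = v cosθ = 3.96×10⁶·cos60° ≈ 1.980×10⁶ m/s.
T = 2πm/(|q|B) = 2π(2.0×10⁻²⁶)/((1.6×10⁻¹⁹)(0.0950)) ≈ 8.267×10⁻⁶ s.
pitch = v∥ T = (1.980×10⁶)(8.267×10⁻⁶) ≈ 16.4 m.

p ≈ 16.4 m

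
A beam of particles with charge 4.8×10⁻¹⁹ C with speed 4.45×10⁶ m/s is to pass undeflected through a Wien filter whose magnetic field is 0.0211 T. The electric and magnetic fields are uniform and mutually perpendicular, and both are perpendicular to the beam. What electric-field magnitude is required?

For straight-line motion qE = qvB, so E = vB.
E = 4.45×10⁶ × 0.0211 = 9.39×10⁴ V/m.

E = 9.39×10⁴ V/m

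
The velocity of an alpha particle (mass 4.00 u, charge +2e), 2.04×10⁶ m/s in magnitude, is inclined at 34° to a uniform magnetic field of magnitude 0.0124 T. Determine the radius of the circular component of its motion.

v⊥ = v sinθ = 2.04×10⁶·sin34° ≈ 1.141×10⁶ m/s.
r = m v⊥/(|q|B) = (6.644×10⁻²⁷)(1.141×10⁶)/((3.204×10⁻¹⁹)(0.0124)) ≈ 1.91 m.

r ≈ 1.91 m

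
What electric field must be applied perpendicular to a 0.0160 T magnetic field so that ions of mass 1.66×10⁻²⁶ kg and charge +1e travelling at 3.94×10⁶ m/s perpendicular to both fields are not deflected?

E = 6.30×10⁴ V/m

For straight-line motion qE = qvB, so E = vB.
E = 3.94×10⁶ × 0.0160 = 6.30×10⁴ V/m.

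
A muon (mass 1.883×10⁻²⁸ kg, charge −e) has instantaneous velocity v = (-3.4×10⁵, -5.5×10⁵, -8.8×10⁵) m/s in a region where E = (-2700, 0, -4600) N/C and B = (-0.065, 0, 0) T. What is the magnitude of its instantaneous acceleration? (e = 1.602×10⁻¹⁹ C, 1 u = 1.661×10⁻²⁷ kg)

|a| ≈ 5.96×10¹³ m/s²

v×B = (0, 5.72×10⁴, -3.58×10⁴) N/C.
E + v×B = (-2700, 5.72×10⁴, -4.04×10⁴) N/C.
F = q(E + v×B) = (−1.602×10⁻¹⁹ C)·(-2700, 5.72×10⁴, -4.04×10⁴) = (4.33×10⁻¹⁶, -9.16×10⁻¹⁵, 6.46×10⁻¹⁵) N.
|a| = |F|/m = 1.122×10⁻¹⁴/1.883×10⁻²⁸ ≈ 5.96×10¹³ m/s².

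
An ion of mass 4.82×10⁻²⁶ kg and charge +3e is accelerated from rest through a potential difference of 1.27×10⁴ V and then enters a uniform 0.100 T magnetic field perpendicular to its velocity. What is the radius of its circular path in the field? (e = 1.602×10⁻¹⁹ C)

r ≈ 0.505 m

Acceleration: |q|V = ½mv² ⇒ v = √(2|q|V/m) = √(2·4.806×10⁻¹⁹·1.27×10⁴/4.82×10⁻²⁶) ≈ 5.033×10⁵ m/s.
In the field: r = mv/(|q|B) = (4.82×10⁻²⁶)(5.033×10⁵)/((4.806×10⁻¹⁹)(0.100)) ≈ 0.505 m.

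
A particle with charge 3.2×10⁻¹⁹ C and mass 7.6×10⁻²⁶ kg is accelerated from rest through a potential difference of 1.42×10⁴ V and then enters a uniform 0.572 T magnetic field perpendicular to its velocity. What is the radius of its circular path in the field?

r ≈ 0.144 m

Acceleration: |q|V = ½mv² ⇒ v = √(2|q|V/m) = √(2·3.2×10⁻¹⁹·1.42×10⁴/7.6×10⁻²⁶) ≈ 3.458×10⁵ m/s.
In the field: r = mv/(|q|B) = (7.6×10⁻²⁶)(3.458×10⁵)/((3.2×10⁻¹⁹)(0.572)) ≈ 0.144 m.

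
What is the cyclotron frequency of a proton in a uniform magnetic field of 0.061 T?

f ≈ 9.3×10⁵ Hz

f = |q|B/(2πm).
f = (1.602×10⁻¹⁹)(0.061)/(2π·1.673×10⁻²⁷) ≈ 9.3×10⁵ Hz.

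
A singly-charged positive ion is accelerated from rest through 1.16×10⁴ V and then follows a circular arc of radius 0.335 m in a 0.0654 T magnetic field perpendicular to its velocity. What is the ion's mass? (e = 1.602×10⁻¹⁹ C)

Combine |q|V = ½mv² and r = mv/(|q|B): eliminate v to get m = qB²r²/(2V).
m = (1.602×10⁻¹⁹)(0.0654)²(0.335)²/(2·1.16×10⁴) ≈ 3.31×10⁻²⁷ kg.

m ≈ 3.31×10⁻²⁷ kg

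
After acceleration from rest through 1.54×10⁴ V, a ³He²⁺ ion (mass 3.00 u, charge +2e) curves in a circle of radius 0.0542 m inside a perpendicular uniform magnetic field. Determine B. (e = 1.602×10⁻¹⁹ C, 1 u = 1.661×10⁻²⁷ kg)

v = √(2|q|V/m) = √(2·3.204×10⁻¹⁹·1.54×10⁴/4.983×10⁻²⁷) ≈ 1.407×10⁶ m/s.
B = mv/(|q|r) = (4.983×10⁻²⁷)(1.407×10⁶)/((3.204×10⁻¹⁹)(0.0542)) ≈ 0.404 T.

B ≈ 0.404 T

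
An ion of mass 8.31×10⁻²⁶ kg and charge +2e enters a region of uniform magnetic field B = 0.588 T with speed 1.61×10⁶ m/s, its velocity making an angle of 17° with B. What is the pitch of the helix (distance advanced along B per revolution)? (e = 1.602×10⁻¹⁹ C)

p ≈ 4.27 m

v∥ = v cosθ = 1.61×10⁶·cos17° ≈ 1.540×10⁶ m/s.
T = 2πm/(|q|B) = 2π(8.31×10⁻²⁶)/((3.204×10⁻¹⁹)(0.588)) ≈ 2.771×10⁻⁶ s.
pitch = v∥ T = (1.540×10⁶)(2.771×10⁻⁶) ≈ 4.27 m.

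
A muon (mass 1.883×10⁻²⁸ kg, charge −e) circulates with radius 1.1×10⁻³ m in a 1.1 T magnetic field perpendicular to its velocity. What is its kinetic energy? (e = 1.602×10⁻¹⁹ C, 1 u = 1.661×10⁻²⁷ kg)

KE ≈ 1.0×10⁻¹⁶ J

v = |q|Br/m, then KE = ½mv² = (qBr)²/(2m).
v = (1.602×10⁻¹⁹)(1.1)(1.1×10⁻³)/1.883×10⁻²⁸ ≈ 1.029×10⁶ m/s.
KE = ½(1.883×10⁻²⁸)(1.029×10⁶)² ≈ 1.0×10⁻¹⁶ J.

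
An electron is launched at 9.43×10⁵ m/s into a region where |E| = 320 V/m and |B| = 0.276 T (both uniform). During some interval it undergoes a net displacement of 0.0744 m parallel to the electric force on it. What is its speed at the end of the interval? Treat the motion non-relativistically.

B does no work; ΔKE = |q|E d.
½mv_f² = ½mv₀² + |q|Ed = ½(9.109×10⁻³¹)(9.43×10⁵)² + (1.602×10⁻¹⁹)(320)(0.0744) ≈ 4.050×10⁻¹⁹ J + 3.814×10⁻¹⁸ J ≈ 4.219×10⁻¹⁸ J.
v_f = √(2·4.219×10⁻¹⁸/9.109×10⁻³¹) ≈ 3.04×10⁶ m/s.

v_f ≈ 3.04×10⁶ m/s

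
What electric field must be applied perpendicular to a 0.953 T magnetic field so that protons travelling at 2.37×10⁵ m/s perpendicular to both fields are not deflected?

For straight-line motion qE = qvB, so E = vB.
E = 2.37×10⁵ × 0.953 = 2.26×10⁵ V/m.

E = 2.26×10⁵ V/m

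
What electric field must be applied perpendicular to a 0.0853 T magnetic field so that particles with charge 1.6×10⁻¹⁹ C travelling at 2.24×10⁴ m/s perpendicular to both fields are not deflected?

E = 1910 V/m

For straight-line motion qE = qvB, so E = vB.
E = 2.24×10⁴ × 0.0853 = 1910 V/m.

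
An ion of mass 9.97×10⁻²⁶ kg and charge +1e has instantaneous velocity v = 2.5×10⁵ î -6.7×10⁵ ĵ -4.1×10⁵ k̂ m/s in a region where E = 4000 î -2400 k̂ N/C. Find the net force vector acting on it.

Only an electric field acts, so F = qE = (1.602×10⁻¹⁹ C)·(4000, 0, -2400) = (6.41×10⁻¹⁶, 0, -3.84×10⁻¹⁶) N.

F ≈ (6.41×10⁻¹⁶, 0, -3.84×10⁻¹⁶) N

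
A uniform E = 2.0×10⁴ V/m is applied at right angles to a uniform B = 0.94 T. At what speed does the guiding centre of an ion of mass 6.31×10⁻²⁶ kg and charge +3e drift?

The steady drift has the magnetic force balancing the electric force, so v_d = E/B.
v_d = 2.0×10⁴/0.94 = 2.1×10⁴ m/s.

v_d ≈ 2.1×10⁴ m/s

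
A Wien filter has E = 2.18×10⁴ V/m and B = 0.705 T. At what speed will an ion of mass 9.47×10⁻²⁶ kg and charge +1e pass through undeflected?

v = 3.09×10⁴ m/s

Zero net Lorentz force requires |qE| = |q v×B|, i.e. E = vB.
v = E/B = 2.18×10⁴/0.705 = 3.09×10⁴ m/s.
The result is independent of the particle's charge and mass.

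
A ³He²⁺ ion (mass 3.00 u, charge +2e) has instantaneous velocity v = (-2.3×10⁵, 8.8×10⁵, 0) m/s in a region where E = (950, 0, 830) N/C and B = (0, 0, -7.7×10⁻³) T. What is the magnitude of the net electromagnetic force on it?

|F| ≈ 1.97×10⁻¹⁵ N

v×B = (-6780, -1770, 0) N/C.
E + v×B = (-5830, -1770, 830) N/C.
F = q(E + v×B) = (3.204×10⁻¹⁹ C)·(-5830, -1770, 830) = (-1.87×10⁻¹⁵, -5.67×10⁻¹⁶, 2.66×10⁻¹⁶) N.
|F| = 1.97×10⁻¹⁵ N.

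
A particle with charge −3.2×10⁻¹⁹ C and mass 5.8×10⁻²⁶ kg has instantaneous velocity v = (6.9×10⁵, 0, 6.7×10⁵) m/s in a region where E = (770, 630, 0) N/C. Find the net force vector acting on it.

Only an electric field acts, so F = qE = (−3.2×10⁻¹⁹ C)·(770, 630, 0) = (-2.46×10⁻¹⁶, -2.02×10⁻¹⁶, 0) N.

F ≈ (-2.46×10⁻¹⁶, -2.02×10⁻¹⁶, 0) N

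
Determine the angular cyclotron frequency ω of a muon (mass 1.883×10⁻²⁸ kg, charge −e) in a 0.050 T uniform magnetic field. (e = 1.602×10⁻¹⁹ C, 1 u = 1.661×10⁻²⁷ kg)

ω ≈ 4.3×10⁷ rad/s

ω = |q|B/m.
ω = (1.602×10⁻¹⁹)(0.050)/1.883×10⁻²⁸ ≈ 4.3×10⁷ rad/s.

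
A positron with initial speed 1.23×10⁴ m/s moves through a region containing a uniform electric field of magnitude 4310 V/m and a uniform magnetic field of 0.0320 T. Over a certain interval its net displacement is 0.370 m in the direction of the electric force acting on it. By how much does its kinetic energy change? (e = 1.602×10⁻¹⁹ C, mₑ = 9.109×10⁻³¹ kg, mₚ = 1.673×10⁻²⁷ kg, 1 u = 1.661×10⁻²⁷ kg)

The magnetic force is always ⟂ v and does no work; only the electric force changes KE.
ΔKE = F_E · d = |q|E d = (1.602×10⁻¹⁹)(4310)(0.370) ≈ 2.55×10⁻¹⁶ J.

ΔKE ≈ 2.55×10⁻¹⁶ J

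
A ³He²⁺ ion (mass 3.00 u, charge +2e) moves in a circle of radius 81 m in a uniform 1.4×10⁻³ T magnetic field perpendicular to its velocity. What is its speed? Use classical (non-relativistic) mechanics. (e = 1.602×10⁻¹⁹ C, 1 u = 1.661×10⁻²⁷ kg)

v ≈ 7.3×10⁶ m/s

From |q|vB = mv²/r, v = |q|Br/m.
v = (3.204×10⁻¹⁹)(1.4×10⁻³)(81)/4.983×10⁻²⁷ ≈ 7.3×10⁶ m/s.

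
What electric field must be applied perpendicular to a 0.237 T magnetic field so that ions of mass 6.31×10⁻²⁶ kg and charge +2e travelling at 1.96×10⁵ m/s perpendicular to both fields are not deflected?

E = 4.65×10⁴ V/m

For straight-line motion qE = qvB, so E = vB.
E = 1.96×10⁵ × 0.237 = 4.65×10⁴ V/m.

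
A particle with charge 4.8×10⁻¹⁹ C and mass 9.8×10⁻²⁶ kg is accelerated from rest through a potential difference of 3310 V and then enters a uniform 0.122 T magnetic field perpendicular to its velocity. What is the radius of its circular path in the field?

Acceleration: |q|V = ½mv² ⇒ v = √(2|q|V/m) = √(2·4.8×10⁻¹⁹·3310/9.8×10⁻²⁶) ≈ 1.801×10⁵ m/s.
In the field: r = mv/(|q|B) = (9.8×10⁻²⁶)(1.801×10⁵)/((4.8×10⁻¹⁹)(0.122)) ≈ 0.301 m.

r ≈ 0.301 m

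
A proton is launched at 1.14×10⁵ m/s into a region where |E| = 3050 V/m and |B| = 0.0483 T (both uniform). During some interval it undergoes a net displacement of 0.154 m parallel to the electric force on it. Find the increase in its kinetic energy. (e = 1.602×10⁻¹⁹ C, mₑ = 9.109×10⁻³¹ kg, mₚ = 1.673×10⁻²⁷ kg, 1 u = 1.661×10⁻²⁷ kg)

ΔKE ≈ 7.52×10⁻¹⁷ J

The magnetic force is always ⟂ v and does no work; only the electric force changes KE.
ΔKE = F_E · d = |q|E d = (1.602×10⁻¹⁹)(3050)(0.154) ≈ 7.52×10⁻¹⁷ J.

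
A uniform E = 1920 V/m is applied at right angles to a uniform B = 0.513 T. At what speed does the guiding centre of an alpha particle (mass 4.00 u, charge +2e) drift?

v_d ≈ 3740 m/s

In crossed fields the guiding centre drifts at v_d = |E×B|/B² = E/B, independent of charge and mass.
v_d = 1920/0.513 = 3740 m/s.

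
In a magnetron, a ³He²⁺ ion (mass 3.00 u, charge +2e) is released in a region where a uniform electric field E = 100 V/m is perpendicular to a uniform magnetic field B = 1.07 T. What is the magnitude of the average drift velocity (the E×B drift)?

v_d ≈ 93.5 m/s

The steady drift has the magnetic force balancing the electric force, so v_d = E/B.
v_d = 100/1.07 = 93.5 m/s.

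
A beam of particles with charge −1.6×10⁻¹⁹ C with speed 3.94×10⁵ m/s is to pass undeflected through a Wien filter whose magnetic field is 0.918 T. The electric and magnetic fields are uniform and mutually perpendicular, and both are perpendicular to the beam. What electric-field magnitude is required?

E = 3.62×10⁵ V/m

For straight-line motion qE = qvB, so E = vB.
E = 3.94×10⁵ × 0.918 = 3.62×10⁵ V/m.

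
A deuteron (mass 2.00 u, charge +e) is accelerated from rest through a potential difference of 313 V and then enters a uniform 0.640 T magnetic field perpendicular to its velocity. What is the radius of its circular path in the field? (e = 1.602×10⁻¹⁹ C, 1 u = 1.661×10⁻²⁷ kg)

r ≈ 5.63×10⁻³ m

Acceleration: |q|V = ½mv² ⇒ v = √(2|q|V/m) = √(2·1.602×10⁻¹⁹·313/3.322×10⁻²⁷) ≈ 1.737×10⁵ m/s.
In the field: r = mv/(|q|B) = (3.322×10⁻²⁷)(1.737×10⁵)/((1.602×10⁻¹⁹)(0.640)) ≈ 5.63×10⁻³ m.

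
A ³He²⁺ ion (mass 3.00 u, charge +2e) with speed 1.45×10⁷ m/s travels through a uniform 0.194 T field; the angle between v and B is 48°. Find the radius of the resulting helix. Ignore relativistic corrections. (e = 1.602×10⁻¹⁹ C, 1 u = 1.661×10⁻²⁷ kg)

v⊥ = v sinθ = 1.45×10⁷·sin48° ≈ 1.078×10⁷ m/s.
r = m v⊥/(|q|B) = (4.983×10⁻²⁷)(1.078×10⁷)/((3.204×10⁻¹⁹)(0.194)) ≈ 0.864 m.

r ≈ 0.864 m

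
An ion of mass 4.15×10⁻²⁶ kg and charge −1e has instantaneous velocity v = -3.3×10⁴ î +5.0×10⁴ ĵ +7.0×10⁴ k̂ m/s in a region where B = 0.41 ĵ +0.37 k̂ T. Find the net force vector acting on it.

F ≈ (1.63×10⁻¹⁵, -1.96×10⁻¹⁵, 2.17×10⁻¹⁵) N

v×B = (-1.02×10⁴, 1.22×10⁴, -1.35×10⁴) N/C.
F = q v×B = (−1.602×10⁻¹⁹ C)·(-1.02×10⁴, 1.22×10⁴, -1.35×10⁴) = (1.63×10⁻¹⁵, -1.96×10⁻¹⁵, 2.17×10⁻¹⁵) N.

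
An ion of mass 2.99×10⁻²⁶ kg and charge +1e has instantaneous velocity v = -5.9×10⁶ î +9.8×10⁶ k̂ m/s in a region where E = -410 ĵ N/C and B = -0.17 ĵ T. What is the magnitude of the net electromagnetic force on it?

v×B = (1.67×10⁶, 0, 1.00×10⁶) N/C.
E + v×B = (1.67×10⁶, -410, 1.00×10⁶) N/C.
F = q(E + v×B) = (1.602×10⁻¹⁹ C)·(1.67×10⁶, -410, 1.00×10⁶) = (2.67×10⁻¹³, -6.57×10⁻¹⁷, 1.61×10⁻¹³) N.
|F| = 3.12×10⁻¹³ N.

|F| ≈ 3.12×10⁻¹³ N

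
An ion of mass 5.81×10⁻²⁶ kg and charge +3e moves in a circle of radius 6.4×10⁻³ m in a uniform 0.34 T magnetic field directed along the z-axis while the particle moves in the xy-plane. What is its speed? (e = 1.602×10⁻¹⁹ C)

From |q|vB = mv²/r, v = |q|Br/m.
v = (4.806×10⁻¹⁹)(0.34)(6.4×10⁻³)/5.81×10⁻²⁶ ≈ 1.8×10⁴ m/s.

v ≈ 1.8×10⁴ m/s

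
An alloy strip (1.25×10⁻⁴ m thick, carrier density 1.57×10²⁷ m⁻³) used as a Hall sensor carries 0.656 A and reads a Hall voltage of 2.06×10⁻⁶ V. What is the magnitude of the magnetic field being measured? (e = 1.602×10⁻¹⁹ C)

From V_H = IB/(n e t), B = V_H n e t / I.
B = (2.06×10⁻⁶)(1.57×10²⁷)(1.602×10⁻¹⁹)(1.25×10⁻⁴)/0.656 ≈ 0.0987 T.

B ≈ 0.0987 T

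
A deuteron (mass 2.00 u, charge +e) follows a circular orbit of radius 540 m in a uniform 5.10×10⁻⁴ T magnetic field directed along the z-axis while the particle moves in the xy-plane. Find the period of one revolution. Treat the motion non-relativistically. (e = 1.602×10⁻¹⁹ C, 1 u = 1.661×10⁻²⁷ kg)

The cyclotron period depends only on m, q, B: T = 2πm/(|q|B).
T = 2π(3.322×10⁻²⁷)/((1.602×10⁻¹⁹)(5.10×10⁻⁴)) ≈ 2.55×10⁻⁴ s.

T ≈ 2.55×10⁻⁴ s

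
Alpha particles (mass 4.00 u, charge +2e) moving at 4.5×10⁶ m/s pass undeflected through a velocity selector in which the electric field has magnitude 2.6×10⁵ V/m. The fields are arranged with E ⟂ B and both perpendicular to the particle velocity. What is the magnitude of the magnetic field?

Balance of forces in the selector: qE = qvB ⇒ B = E/v.
B = 2.6×10⁵/4.5×10⁶ = 0.058 T.

B = 0.058 T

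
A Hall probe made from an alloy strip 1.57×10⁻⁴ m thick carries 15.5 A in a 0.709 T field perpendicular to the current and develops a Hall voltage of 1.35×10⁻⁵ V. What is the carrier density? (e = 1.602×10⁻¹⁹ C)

n ≈ 3.24×10²⁸ m⁻³

From V_H = IB/(n e t), n = IB/(V_H e t).
n = (15.5)(0.709)/((1.35×10⁻⁵)(1.602×10⁻¹⁹)(1.57×10⁻⁴)) ≈ 3.24×10²⁸ m⁻³.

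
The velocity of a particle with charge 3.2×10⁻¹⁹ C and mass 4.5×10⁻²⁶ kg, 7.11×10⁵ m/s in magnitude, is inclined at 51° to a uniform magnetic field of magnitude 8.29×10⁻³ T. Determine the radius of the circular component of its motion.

r ≈ 9.37 m

v⊥ = v sinθ = 7.11×10⁵·sin51° ≈ 5.526×10⁵ m/s.
r = m v⊥/(|q|B) = (4.5×10⁻²⁶)(5.526×10⁵)/((3.2×10⁻¹⁹)(8.29×10⁻³)) ≈ 9.37 m.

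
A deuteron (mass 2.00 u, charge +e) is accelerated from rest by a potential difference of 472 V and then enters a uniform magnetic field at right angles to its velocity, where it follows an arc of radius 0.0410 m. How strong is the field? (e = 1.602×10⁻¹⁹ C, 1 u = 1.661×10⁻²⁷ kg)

B ≈ 0.108 T

v = √(2|q|V/m) = √(2·1.602×10⁻¹⁹·472/3.322×10⁻²⁷) ≈ 2.134×10⁵ m/s.
B = mv/(|q|r) = (3.322×10⁻²⁷)(2.134×10⁵)/((1.602×10⁻¹⁹)(0.0410)) ≈ 0.108 T.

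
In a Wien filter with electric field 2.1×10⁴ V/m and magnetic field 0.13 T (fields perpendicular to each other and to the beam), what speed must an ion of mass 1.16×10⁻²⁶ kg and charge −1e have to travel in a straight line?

v = 1.6×10⁵ m/s

For undeflected motion the electric and magnetic forces balance: qE = qvB.
v = E/B = 2.1×10⁴/0.13 = 1.6×10⁵ m/s.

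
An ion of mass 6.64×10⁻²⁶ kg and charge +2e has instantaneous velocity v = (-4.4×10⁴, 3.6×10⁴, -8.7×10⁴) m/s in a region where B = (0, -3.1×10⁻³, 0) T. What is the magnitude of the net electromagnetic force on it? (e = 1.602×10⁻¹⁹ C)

v×B = (-270, 0, 136) N/C.
F = q v×B = (3.204×10⁻¹⁹ C)·(-270, 0, 136) = (-8.64×10⁻¹⁷, 0, 4.37×10⁻¹⁷) N.
|F| = 9.68×10⁻¹⁷ N.

|F| ≈ 9.68×10⁻¹⁷ N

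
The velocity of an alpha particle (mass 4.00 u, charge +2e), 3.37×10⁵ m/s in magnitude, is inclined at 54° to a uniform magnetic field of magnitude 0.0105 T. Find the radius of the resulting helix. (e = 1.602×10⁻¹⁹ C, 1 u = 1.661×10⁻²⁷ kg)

v⊥ = v sinθ = 3.37×10⁵·sin54° ≈ 2.726×10⁵ m/s.
r = m v⊥/(|q|B) = (6.644×10⁻²⁷)(2.726×10⁵)/((3.204×10⁻¹⁹)(0.0105)) ≈ 0.538 m.

r ≈ 0.538 m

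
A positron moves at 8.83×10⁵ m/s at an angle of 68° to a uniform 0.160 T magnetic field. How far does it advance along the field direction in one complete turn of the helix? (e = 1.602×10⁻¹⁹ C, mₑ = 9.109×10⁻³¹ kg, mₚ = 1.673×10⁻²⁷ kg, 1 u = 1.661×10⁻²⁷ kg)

v∥ = v cosθ = 8.83×10⁵·cos68° ≈ 3.308×10⁵ m/s.
T = 2πm/(|q|B) = 2π(9.109×10⁻³¹)/((1.602×10⁻¹⁹)(0.160)) ≈ 2.233×10⁻¹⁰ s.
pitch = v∥ T = (3.308×10⁵)(2.233×10⁻¹⁰) ≈ 7.39×10⁻⁵ m.

p ≈ 7.39×10⁻⁵ m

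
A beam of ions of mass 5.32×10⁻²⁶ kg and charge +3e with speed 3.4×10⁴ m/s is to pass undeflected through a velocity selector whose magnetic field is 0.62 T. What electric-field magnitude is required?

For straight-line motion qE = qvB, so E = vB.
E = 3.4×10⁴ × 0.62 = 2.1×10⁴ V/m.

E = 2.1×10⁴ V/m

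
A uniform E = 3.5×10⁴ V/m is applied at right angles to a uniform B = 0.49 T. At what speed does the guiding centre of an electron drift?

The steady drift has the magnetic force balancing the electric force, so v_d = E/B.
v_d = 3.5×10⁴/0.49 = 7.1×10⁴ m/s.

v_d ≈ 7.1×10⁴ m/s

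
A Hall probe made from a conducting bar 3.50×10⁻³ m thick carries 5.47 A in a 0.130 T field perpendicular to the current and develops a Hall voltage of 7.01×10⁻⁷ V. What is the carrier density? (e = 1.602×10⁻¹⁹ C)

From V_H = IB/(n e t), n = IB/(V_H e t).
n = (5.47)(0.130)/((7.01×10⁻⁷)(1.602×10⁻¹⁹)(3.50×10⁻³)) ≈ 1.81×10²⁷ m⁻³.

n ≈ 1.81×10²⁷ m⁻³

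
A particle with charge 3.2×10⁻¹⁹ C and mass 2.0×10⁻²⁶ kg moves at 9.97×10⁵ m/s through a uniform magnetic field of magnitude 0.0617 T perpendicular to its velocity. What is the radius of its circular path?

The magnetic force provides the centripetal force: |q|vB = mv²/r.
r = mv/(|q|B) = (2.0×10⁻²⁶)(9.97×10⁵)/((3.2×10⁻¹⁹)(0.0617)) ≈ 1.01 m.

r ≈ 1.01 m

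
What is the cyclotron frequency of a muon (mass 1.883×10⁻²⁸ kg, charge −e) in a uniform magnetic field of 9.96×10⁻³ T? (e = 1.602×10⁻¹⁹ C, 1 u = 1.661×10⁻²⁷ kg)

f ≈ 1.35×10⁶ Hz

f = |q|B/(2πm).
f = (1.602×10⁻¹⁹)(9.96×10⁻³)/(2π·1.883×10⁻²⁸) ≈ 1.35×10⁶ Hz.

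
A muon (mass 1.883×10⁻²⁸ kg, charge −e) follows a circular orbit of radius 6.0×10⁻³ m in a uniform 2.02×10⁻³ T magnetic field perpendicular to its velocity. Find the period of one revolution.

T ≈ 3.66×10⁻⁶ s

The cyclotron period depends only on m, q, B: T = 2πm/(|q|B).
T = 2π(1.883×10⁻²⁸)/((1.602×10⁻¹⁹)(2.02×10⁻³)) ≈ 3.66×10⁻⁶ s.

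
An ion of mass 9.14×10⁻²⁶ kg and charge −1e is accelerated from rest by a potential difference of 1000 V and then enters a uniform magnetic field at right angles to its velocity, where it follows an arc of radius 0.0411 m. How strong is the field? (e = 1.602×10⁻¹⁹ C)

B ≈ 0.822 T

v = √(2|q|V/m) = √(2·1.602×10⁻¹⁹·1000/9.14×10⁻²⁶) ≈ 5.921×10⁴ m/s.
B = mv/(|q|r) = (9.14×10⁻²⁶)(5.921×10⁴)/((1.602×10⁻¹⁹)(0.0411)) ≈ 0.822 T.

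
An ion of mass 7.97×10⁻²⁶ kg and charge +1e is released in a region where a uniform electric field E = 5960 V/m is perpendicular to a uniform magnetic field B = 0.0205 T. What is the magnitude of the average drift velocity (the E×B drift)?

In crossed fields the guiding centre drifts at v_d = |E×B|/B² = E/B, independent of charge and mass.
v_d = 5960/0.0205 = 2.91×10⁵ m/s.

v_d ≈ 2.91×10⁵ m/s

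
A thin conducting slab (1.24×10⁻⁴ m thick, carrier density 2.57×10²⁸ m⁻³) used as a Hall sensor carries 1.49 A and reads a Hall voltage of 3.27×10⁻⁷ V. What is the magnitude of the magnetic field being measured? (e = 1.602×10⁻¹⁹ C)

B ≈ 0.112 T

From V_H = IB/(n e t), B = V_H n e t / I.
B = (3.27×10⁻⁷)(2.57×10²⁸)(1.602×10⁻¹⁹)(1.24×10⁻⁴)/1.49 ≈ 0.112 T.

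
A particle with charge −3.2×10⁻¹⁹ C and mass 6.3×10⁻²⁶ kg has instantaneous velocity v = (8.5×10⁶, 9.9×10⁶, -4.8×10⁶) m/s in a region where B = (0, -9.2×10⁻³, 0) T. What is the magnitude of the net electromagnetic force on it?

v×B = (-4.42×10⁴, 0, -7.82×10⁴) N/C.
F = q v×B = (−3.2×10⁻¹⁹ C)·(-4.42×10⁴, 0, -7.82×10⁴) = (1.41×10⁻¹⁴, 0, 2.50×10⁻¹⁴) N.
|F| = 2.87×10⁻¹⁴ N.

|F| ≈ 2.87×10⁻¹⁴ N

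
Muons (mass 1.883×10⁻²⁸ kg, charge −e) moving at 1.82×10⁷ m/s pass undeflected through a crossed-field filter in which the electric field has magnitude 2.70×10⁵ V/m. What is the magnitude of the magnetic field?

Balance of forces in the selector: qE = qvB ⇒ B = E/v.
B = 2.70×10⁵/1.82×10⁷ = 0.0148 T.

B = 0.0148 T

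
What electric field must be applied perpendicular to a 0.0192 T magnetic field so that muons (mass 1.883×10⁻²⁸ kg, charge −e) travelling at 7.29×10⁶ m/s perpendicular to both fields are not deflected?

For straight-line motion qE = qvB, so E = vB.
E = 7.29×10⁶ × 0.0192 = 1.40×10⁵ V/m.

E = 1.40×10⁵ V/m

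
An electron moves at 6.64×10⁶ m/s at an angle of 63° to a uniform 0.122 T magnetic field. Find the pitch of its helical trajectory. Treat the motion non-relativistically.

v∥ = v cosθ = 6.64×10⁶·cos63° ≈ 3.014×10⁶ m/s.
T = 2πm/(|q|B) = 2π(9.109×10⁻³¹)/((1.602×10⁻¹⁹)(0.122)) ≈ 2.928×10⁻¹⁰ s.
pitch = v∥ T = (3.014×10⁶)(2.928×10⁻¹⁰) ≈ 8.83×10⁻⁴ m.

p ≈ 8.83×10⁻⁴ m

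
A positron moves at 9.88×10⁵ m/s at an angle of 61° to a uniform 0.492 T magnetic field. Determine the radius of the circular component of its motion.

v⊥ = v sinθ = 9.88×10⁵·sin61° ≈ 8.641×10⁵ m/s.
r = m v⊥/(|q|B) = (9.109×10⁻³¹)(8.641×10⁵)/((1.602×10⁻¹⁹)(0.492)) ≈ 9.99×10⁻⁶ m.

r ≈ 9.99×10⁻⁶ m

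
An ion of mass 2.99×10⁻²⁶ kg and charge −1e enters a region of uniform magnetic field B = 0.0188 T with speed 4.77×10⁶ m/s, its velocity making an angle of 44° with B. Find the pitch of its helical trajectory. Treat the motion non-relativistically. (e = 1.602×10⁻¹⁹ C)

v∥ = v cosθ = 4.77×10⁶·cos44° ≈ 3.431×10⁶ m/s.
T = 2πm/(|q|B) = 2π(2.99×10⁻²⁶)/((1.602×10⁻¹⁹)(0.0188)) ≈ 6.238×10⁻⁵ s.
pitch = v∥ T = (3.431×10⁶)(6.238×10⁻⁵) ≈ 214 m.

p ≈ 214 m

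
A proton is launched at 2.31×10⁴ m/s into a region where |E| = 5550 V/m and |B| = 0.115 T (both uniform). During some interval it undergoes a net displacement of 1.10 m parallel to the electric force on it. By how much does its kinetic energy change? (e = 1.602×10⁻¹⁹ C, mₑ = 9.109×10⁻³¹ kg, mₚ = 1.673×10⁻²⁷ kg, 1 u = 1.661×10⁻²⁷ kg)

ΔKE ≈ 9.78×10⁻¹⁶ J

The magnetic force is always ⟂ v and does no work; only the electric force changes KE.
ΔKE = F_E · d = |q|E d = (1.602×10⁻¹⁹)(5550)(1.10) ≈ 9.78×10⁻¹⁶ J.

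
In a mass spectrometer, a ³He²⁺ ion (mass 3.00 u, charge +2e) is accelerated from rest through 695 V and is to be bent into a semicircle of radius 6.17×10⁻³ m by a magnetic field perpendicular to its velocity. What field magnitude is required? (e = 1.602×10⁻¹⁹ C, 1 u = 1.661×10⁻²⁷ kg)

B ≈ 0.754 T

v = √(2|q|V/m) = √(2·3.204×10⁻¹⁹·695/4.983×10⁻²⁷) ≈ 2.990×10⁵ m/s.
B = mv/(|q|r) = (4.983×10⁻²⁷)(2.990×10⁵)/((3.204×10⁻¹⁹)(6.17×10⁻³)) ≈ 0.754 T.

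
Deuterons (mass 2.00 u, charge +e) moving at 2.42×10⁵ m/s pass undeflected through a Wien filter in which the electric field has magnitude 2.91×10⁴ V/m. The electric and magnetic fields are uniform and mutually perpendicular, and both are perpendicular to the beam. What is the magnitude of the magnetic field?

Balance of forces in the selector: qE = qvB ⇒ B = E/v.
B = 2.91×10⁴/2.42×10⁵ = 0.120 T.

B = 0.120 T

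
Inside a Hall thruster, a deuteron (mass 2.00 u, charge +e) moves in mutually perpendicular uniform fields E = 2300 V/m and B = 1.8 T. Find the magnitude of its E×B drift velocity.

The E×B drift speed is v_d = E/B.
v_d = 2300/1.8 = 1300 m/s.

v_d ≈ 1300 m/s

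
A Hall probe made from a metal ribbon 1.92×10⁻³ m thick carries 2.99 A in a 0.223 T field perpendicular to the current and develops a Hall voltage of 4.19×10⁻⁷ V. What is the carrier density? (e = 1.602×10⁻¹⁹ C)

n ≈ 5.17×10²⁷ m⁻³

From V_H = IB/(n e t), n = IB/(V_H e t).
n = (2.99)(0.223)/((4.19×10⁻⁷)(1.602×10⁻¹⁹)(1.92×10⁻³)) ≈ 5.17×10²⁷ m⁻³.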